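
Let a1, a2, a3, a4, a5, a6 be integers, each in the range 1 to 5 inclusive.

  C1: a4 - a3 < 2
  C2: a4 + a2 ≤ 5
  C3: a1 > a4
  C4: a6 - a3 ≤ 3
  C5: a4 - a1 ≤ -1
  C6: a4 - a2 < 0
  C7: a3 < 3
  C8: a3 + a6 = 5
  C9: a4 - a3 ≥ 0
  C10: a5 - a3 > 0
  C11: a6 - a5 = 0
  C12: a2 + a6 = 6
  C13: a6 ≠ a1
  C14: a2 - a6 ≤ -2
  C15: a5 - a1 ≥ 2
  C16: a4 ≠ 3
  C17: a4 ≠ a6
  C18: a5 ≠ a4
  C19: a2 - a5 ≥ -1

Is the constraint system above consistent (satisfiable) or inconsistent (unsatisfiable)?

Constraints 4, 5, 9, 14, 15, and 19 give a4 − a3 ≥ 0, a3 − a6 ≥ -3, a6 − a2 ≥ 2, a2 − a5 ≥ -1, a5 − a1 ≥ 2, a1 − a4 ≥ 1.
Adding all 6 inequalities: the left sides telescope to 0, and the right sides sum to 0 + (-3) + 2 + (-1) + 2 + 1 = 1. So 0 ≥ 1, which is false.

Unsatisfiable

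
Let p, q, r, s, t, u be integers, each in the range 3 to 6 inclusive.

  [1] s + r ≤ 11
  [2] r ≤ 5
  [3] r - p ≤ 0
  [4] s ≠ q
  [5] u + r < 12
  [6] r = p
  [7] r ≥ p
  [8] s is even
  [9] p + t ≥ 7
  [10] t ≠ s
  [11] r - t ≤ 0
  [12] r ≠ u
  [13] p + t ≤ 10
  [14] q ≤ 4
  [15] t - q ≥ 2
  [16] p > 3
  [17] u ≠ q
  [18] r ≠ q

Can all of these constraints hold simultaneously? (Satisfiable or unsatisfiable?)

The assignment p = 4, q = 3, r = 4, s = 4, t = 6, u = 5 works:
  constraint 1 holds since s + r = 8.
  constraint 3 holds since r - p = 0.
  constraint 5 holds since u + r = 9.
The rest check out directly.

Satisfiable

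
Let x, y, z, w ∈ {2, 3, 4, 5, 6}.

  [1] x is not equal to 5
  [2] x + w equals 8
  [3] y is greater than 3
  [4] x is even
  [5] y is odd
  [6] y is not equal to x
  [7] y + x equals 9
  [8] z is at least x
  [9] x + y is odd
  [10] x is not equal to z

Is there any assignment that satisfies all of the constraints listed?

The assignment x = 4, y = 5, z = 6, w = 4 works:
  constraint 2 holds since x + w = 8.
  constraint 4 holds since x = 4 is even.
  constraint 7 holds since y + x = 9.
The rest check out directly.

Satisfiable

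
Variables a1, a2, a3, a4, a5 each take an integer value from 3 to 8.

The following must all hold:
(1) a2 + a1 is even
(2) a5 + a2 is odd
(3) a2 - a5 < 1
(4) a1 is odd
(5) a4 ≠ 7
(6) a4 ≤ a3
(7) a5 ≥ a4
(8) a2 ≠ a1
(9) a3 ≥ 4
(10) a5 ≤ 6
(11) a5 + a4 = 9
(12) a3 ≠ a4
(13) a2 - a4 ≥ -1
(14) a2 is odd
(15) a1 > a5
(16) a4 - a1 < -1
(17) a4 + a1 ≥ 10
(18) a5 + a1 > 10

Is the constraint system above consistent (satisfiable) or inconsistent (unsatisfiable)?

Satisfiable

Try a1 = 7, a2 = 5, a3 = 7, a4 = 3, a5 = 6.
Check constraint 3: a2 - a5 = -1; constraint 11: a5 + a4 = 9; constraint 13: a2 - a4 = 2. The remaining constraints are straightforward to verify.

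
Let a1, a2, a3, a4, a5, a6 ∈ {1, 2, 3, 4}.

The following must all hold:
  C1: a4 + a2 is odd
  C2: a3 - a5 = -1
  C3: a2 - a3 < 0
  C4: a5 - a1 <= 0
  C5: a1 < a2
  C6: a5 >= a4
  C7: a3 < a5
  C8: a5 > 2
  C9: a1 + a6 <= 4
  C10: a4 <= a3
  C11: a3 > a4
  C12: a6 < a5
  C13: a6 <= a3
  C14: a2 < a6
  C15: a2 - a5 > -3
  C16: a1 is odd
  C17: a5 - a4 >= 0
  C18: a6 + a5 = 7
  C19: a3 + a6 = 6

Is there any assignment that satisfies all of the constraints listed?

Constraints 4, 5, 7, 13, and 14 give a5 ≤ a1, a1 < a2, a2 < a6, a6 ≤ a3, a3 < a5. Chaining: a5 ≤ a1 < a2 < a6 ≤ a3 < a5, which forces a5 < a5 — impossible.

Unsatisfiable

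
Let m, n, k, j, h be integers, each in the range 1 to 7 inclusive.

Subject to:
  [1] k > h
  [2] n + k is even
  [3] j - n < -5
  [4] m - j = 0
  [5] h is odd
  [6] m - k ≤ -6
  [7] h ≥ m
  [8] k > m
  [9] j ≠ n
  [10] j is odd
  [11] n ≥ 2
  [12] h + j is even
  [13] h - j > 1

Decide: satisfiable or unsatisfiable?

Satisfiable

One satisfying assignment is m = 1, n = 7, k = 7, j = 1, h = 3.
For the less obvious constraints — constraint 3: j - n = -6; constraint 4: m - j = 0 — and the others hold by inspection.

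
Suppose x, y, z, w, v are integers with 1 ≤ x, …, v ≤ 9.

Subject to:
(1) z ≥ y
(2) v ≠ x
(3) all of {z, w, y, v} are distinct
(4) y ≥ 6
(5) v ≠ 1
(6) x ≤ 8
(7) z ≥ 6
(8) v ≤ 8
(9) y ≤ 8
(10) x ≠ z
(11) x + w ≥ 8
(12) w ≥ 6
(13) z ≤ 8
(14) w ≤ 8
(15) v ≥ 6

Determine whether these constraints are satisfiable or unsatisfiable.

Constraints 4, 7, 8, 9, 12, 13, 14, and 15 confine each of z, w, y, v to the 3 values {6, …, 8}.
Constraint 3 requires all 4 of them to be distinct, but only 3 values are available — impossible by the pigeonhole principle.

Unsatisfiable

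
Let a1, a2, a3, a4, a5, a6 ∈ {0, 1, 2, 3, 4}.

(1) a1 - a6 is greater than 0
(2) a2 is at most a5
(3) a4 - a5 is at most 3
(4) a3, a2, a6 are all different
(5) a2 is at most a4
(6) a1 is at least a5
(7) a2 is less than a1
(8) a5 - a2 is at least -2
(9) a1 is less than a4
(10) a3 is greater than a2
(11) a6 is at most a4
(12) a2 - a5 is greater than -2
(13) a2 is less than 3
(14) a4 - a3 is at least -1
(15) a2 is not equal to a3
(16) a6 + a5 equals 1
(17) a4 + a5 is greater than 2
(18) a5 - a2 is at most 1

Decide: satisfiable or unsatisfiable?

One satisfying assignment is a1 = 2, a2 = 1, a3 = 2, a4 = 4, a5 = 1, a6 = 0.
For the less obvious constraints — constraint 1: a1 - a6 = 2; constraint 3: a4 - a5 = 3; constraint 8: a5 - a2 = 0 — and the others hold by inspection.

Satisfiable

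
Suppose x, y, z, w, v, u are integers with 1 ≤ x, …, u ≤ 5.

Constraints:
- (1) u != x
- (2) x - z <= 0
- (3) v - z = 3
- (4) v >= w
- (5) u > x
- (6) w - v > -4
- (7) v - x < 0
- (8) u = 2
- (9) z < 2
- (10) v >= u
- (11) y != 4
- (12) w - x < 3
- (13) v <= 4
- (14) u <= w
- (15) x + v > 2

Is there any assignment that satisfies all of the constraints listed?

Constraints 4, 5, 7, and 14 give v < x, x < u, u ≤ w, w ≤ v. Chaining: v < x < u ≤ w ≤ v, which forces v < v — impossible.

Unsatisfiable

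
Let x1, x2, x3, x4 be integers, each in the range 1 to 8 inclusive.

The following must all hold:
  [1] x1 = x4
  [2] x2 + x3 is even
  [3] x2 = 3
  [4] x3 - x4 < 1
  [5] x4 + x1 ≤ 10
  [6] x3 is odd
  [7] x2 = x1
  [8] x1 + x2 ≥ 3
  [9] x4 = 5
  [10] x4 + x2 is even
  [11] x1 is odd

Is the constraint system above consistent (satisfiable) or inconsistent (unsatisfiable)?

Constraint 3 fixes x2 = 3 and constraint 9 fixes x4 = 5. Constraints 1 and 7 give x2 = x1 = x4, so x2 = x4. But 3 ≠ 5 — contradiction.

Unsatisfiable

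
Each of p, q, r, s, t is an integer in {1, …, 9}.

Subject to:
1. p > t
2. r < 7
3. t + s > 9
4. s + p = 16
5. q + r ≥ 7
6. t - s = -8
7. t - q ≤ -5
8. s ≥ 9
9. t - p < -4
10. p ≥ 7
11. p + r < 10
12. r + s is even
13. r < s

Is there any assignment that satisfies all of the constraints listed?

Setting (p, q, r, s, t) = (7, 8, 1, 9, 1) satisfies everything: constraint 3: t + s = 10; constraint 4: s + p = 16; constraint 5: q + r = 9, and the others follow.

Satisfiable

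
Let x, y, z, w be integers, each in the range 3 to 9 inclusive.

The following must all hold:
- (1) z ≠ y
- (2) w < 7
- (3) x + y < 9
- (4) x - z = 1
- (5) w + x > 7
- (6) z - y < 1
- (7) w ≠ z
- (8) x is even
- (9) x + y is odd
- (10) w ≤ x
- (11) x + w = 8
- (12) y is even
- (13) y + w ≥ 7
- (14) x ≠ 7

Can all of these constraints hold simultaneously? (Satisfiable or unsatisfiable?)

Unsatisfiable

Constraint 8 makes x even and constraint 12 makes y even, so x + y must be even. Constraint 9 says x + y is odd — contradiction.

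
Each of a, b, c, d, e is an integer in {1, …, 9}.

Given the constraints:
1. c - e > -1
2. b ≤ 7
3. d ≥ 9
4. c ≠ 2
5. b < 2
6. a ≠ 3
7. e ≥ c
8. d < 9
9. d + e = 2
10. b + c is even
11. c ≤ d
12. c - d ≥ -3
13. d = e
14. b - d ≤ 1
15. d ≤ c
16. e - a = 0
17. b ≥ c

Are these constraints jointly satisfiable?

From constraints 3 and 15: c ≥ d and d ≥ 9, so c ≥ 9. From constraints 2 and 17: c ≤ b and b ≤ 7, so c ≤ 7. But 7 < 9, so no value of c works.

Unsatisfiable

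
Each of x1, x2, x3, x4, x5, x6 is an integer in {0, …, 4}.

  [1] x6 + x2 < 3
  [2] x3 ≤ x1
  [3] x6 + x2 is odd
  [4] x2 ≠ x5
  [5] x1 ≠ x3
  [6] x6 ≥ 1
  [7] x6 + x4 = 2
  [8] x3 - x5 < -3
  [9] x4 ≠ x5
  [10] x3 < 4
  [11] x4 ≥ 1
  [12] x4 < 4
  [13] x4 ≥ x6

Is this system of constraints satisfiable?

One satisfying assignment is x1 = 3, x2 = 0, x3 = 0, x4 = 1, x5 = 4, x6 = 1.
For the less obvious constraints — constraint 1: x6 + x2 = 1; constraint 7: x6 + x4 = 2 — and the others hold by inspection.

Satisfiable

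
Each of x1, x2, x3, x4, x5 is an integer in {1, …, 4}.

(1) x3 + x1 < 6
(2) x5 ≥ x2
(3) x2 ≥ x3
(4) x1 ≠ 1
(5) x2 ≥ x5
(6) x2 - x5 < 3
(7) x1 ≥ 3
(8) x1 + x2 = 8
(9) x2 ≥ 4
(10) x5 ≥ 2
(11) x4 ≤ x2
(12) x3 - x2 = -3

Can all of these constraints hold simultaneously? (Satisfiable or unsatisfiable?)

Satisfiable

Try x1 = 4, x2 = 4, x3 = 1, x4 = 4, x5 = 4.
Check constraint 1: x3 + x1 = 5; constraint 6: x2 - x5 = 0; constraint 8: x1 + x2 = 8. The remaining constraints are straightforward to verify.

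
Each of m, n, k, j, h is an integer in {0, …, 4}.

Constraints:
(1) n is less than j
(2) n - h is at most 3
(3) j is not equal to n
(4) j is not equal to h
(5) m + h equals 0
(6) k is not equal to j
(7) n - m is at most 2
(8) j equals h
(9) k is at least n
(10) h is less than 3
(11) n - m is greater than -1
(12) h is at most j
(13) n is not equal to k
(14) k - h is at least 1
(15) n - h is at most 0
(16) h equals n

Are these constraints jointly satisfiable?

Unsatisfiable

From constraints 8 and 16, j = h = n, so j = n. But constraint 3 says j ≠ n. Contradiction.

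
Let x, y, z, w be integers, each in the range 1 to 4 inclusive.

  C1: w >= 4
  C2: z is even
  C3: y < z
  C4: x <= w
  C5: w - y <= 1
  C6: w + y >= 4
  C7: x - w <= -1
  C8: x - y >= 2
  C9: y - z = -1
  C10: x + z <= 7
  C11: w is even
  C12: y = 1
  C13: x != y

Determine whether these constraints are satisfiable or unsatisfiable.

Constraints 5, 7, and 8 give w − x ≥ 1, x − y ≥ 2, y − w ≥ -1.
Adding all 3 inequalities: the left sides telescope to 0, and the right sides sum to 1 + 2 + (-1) = 2. So 0 ≥ 2, which is false.

Unsatisfiable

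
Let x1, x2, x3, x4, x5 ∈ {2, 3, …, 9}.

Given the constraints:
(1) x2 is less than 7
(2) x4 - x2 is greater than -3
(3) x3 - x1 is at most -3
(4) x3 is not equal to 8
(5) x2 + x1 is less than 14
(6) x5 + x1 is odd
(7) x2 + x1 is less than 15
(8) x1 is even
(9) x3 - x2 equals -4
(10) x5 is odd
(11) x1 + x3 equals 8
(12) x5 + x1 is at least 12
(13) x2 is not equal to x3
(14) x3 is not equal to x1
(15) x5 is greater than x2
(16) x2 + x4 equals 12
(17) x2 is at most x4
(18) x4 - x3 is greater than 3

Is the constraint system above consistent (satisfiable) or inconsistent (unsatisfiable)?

The assignment x1 = 6, x2 = 6, x3 = 2, x4 = 6, x5 = 9 works:
  constraint 2 holds since x4 - x2 = 0.
  constraint 3 holds since x3 - x1 = -4.
The rest check out directly.

Satisfiable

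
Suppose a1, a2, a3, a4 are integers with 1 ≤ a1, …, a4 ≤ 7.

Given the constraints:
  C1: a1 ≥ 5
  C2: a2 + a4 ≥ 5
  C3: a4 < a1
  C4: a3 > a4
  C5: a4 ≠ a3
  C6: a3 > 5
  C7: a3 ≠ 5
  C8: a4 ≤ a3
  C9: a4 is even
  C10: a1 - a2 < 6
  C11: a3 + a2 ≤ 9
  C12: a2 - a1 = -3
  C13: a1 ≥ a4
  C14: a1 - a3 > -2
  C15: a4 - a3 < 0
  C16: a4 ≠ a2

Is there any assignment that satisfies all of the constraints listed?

Take a1 = 5, a2 = 2, a3 = 6, a4 = 4. Then constraint 2: a2 + a4 = 6; constraint 10: a1 - a2 = 3, and every other listed constraint is also met.

Satisfiable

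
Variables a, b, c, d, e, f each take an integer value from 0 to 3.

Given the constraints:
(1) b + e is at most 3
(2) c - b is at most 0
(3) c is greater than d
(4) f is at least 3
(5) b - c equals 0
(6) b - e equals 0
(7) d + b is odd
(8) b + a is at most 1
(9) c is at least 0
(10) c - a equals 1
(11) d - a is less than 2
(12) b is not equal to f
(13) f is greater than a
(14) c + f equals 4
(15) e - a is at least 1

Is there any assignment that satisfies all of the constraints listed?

Satisfiable

The assignment a = 0, b = 1, c = 1, d = 0, e = 1, f = 3 works:
  constraint 1 holds since b + e = 2.
  constraint 2 holds since c - b = 0.
The rest check out directly.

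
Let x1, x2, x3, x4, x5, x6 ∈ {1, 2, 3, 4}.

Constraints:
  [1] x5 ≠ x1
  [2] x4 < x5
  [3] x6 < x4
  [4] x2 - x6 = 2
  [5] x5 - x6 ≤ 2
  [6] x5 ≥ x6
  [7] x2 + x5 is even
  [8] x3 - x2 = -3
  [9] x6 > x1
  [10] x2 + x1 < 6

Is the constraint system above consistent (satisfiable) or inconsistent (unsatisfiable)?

The assignment x1 = 1, x2 = 4, x3 = 1, x4 = 3, x5 = 4, x6 = 2 works:
  constraint 4 holds since x2 - x6 = 2.
  constraint 5 holds since x5 - x6 = 2.
  constraint 8 holds since x3 - x2 = -3.
The rest check out directly.

Satisfiable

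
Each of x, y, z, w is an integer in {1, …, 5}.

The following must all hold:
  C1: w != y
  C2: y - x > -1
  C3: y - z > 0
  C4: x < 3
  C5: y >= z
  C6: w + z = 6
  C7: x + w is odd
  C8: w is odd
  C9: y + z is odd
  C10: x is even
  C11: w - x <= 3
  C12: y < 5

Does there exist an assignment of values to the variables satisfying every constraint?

Satisfiable

Try x = 2, y = 4, z = 1, w = 5.
Check constraint 2: y - x = 2; constraint 3: y - z = 3; constraint 6: w + z = 6. The remaining constraints are straightforward to verify.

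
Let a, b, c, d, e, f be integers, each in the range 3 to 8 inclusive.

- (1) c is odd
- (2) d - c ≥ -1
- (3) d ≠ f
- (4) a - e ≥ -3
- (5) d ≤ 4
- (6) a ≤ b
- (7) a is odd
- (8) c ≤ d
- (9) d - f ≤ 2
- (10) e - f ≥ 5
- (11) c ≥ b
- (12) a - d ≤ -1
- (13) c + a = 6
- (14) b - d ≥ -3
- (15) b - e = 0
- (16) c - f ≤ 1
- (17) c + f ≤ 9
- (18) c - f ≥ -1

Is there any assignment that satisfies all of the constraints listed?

Unsatisfiable

Constraints 4, 9, 10, and 12 give f − d ≥ -2, d − a ≥ 1, a − e ≥ -3, e − f ≥ 5.
Adding all 4 inequalities: the left sides telescope to 0, and the right sides sum to (-2) + 1 + (-3) + 5 = 1. So 0 ≥ 1, which is false.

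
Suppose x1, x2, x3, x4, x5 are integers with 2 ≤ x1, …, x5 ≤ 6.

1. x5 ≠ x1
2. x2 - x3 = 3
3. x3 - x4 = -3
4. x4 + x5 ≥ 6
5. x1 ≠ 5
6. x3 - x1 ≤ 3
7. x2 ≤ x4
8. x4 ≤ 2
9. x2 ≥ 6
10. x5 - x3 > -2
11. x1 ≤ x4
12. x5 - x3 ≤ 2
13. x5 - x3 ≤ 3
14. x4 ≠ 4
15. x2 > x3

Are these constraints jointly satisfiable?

Unsatisfiable

From constraints 7 and 9: x4 ≥ x2 and x2 ≥ 6, so x4 ≥ 6. From constraint 8: x4 ≤ 2. But 2 < 6, so no value of x4 works.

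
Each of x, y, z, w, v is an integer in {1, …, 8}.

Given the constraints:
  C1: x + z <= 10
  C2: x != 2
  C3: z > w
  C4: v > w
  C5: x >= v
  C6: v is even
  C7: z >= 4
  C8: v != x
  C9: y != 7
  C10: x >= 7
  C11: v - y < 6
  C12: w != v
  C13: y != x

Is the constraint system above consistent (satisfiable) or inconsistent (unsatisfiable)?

From constraint 10: x ≥ 7. From constraint 7: z ≥ 4. Hence x + z ≥ 11. But constraint 1 requires x + z ≤ 10, and 10 < 11. Contradiction.

Unsatisfiable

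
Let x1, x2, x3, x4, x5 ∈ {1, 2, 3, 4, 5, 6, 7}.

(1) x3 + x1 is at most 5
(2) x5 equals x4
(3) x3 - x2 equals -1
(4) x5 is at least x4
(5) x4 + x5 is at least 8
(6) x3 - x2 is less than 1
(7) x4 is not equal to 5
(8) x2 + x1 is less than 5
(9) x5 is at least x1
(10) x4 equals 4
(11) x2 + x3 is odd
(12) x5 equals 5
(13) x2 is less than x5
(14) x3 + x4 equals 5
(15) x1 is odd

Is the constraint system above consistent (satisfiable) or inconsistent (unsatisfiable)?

Constraint 12 fixes x5 = 5 and constraint 10 fixes x4 = 4, but constraint 2 requires x5 = x4. Since 5 ≠ 4, contradiction.

Unsatisfiable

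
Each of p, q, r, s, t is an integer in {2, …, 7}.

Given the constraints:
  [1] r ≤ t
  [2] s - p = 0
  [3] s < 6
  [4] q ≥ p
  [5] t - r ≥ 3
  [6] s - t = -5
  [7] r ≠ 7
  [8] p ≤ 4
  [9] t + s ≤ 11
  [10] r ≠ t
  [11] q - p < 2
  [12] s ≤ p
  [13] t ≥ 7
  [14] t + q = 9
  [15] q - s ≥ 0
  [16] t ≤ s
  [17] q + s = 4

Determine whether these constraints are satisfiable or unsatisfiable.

From constraints 13 and 16: s ≥ t and t ≥ 7, so s ≥ 7. From constraints 8 and 12: s ≤ p and p ≤ 4, so s ≤ 4. But 4 < 7, so no value of s works.

Unsatisfiable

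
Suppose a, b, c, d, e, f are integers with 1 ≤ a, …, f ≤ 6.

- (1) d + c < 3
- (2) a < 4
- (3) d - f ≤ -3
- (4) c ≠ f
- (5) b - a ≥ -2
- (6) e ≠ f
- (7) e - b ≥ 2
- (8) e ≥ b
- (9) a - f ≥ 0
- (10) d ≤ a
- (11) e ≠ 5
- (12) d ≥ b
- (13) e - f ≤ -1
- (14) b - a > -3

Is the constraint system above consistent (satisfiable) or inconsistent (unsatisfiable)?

Unsatisfiable

Constraints 5, 7, 9, and 13 give e − b ≥ 2, b − a ≥ -2, a − f ≥ 0, f − e ≥ 1.
Adding all 4 inequalities: the left sides telescope to 0, and the right sides sum to 2 + (-2) + 0 + 1 = 1. So 0 ≥ 1, which is false.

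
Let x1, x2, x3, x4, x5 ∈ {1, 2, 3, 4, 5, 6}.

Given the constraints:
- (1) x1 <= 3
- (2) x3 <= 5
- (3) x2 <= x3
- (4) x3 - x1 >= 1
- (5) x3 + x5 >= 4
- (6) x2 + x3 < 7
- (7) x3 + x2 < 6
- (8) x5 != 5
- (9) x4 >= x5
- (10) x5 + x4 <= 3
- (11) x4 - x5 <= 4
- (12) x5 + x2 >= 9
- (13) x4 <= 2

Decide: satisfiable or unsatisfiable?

Unsatisfiable

From constraints 9 and 13: x5 ≤ x4 ≤ 2. From constraints 2 and 3: x2 ≤ x3 ≤ 5. Hence x5 + x2 ≤ 7. But constraint 12 requires x5 + x2 ≥ 9, and 9 > 7. Contradiction.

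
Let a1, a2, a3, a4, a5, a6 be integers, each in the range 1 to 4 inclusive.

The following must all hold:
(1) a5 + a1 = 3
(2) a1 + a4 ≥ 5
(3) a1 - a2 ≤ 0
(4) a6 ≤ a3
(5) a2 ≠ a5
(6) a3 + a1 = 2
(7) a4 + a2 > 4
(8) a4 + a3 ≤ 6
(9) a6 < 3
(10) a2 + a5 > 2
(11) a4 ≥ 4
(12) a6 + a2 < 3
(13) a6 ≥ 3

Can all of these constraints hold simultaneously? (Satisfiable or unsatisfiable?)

From constraint 11: a4 ≥ 4. From constraints 4 and 13: a3 ≥ a6 ≥ 3. Hence a4 + a3 ≥ 7. But constraint 8 requires a4 + a3 ≤ 6, and 6 < 7. Contradiction.

Unsatisfiable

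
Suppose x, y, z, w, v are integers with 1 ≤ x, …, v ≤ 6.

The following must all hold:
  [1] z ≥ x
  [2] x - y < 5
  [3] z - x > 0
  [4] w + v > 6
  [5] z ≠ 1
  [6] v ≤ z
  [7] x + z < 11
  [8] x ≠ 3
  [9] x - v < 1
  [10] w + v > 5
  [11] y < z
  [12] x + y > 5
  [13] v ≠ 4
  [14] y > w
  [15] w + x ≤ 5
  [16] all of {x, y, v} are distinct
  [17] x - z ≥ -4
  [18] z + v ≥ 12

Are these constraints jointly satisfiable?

The assignment x = 4, y = 2, z = 6, w = 1, v = 6 works:
  constraint 2 holds since x - y = 2.
  constraint 3 holds since z - x = 2.
  constraint 4 holds since w + v = 7.
The rest check out directly.

Satisfiable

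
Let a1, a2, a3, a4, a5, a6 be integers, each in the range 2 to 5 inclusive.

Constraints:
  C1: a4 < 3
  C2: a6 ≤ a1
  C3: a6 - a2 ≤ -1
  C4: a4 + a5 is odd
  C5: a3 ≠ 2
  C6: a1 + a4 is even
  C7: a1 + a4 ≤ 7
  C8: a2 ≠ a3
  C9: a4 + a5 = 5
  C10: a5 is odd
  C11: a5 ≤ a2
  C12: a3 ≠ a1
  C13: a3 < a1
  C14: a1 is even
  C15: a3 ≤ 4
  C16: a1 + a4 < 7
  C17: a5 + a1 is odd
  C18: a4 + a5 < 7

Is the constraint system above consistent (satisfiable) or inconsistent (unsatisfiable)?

Satisfiable

One satisfying assignment is a1 = 4, a2 = 5, a3 = 3, a4 = 2, a5 = 3, a6 = 2.
For the less obvious constraints — constraint 3: a6 - a2 = -3; constraint 7: a1 + a4 = 6 — and the others hold by inspection.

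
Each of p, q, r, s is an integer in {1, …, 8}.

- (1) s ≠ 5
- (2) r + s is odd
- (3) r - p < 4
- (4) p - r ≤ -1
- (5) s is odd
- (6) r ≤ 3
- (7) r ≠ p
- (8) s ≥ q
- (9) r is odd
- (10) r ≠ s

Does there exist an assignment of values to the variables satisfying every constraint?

Constraint 9 makes r odd and constraint 5 makes s odd, so r + s must be even. Constraint 2 says r + s is odd — contradiction.

Unsatisfiable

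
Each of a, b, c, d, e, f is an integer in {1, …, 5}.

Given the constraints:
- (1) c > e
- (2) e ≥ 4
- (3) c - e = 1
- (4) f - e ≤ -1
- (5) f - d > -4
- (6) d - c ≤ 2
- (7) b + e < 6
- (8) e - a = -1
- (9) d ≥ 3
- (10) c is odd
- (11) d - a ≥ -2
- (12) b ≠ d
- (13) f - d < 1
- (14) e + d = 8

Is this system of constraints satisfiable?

Satisfiable

The assignment a = 5, b = 1, c = 5, d = 4, e = 4, f = 3 works:
  constraint 3 holds since c - e = 1.
  constraint 4 holds since f - e = -1.
The rest check out directly.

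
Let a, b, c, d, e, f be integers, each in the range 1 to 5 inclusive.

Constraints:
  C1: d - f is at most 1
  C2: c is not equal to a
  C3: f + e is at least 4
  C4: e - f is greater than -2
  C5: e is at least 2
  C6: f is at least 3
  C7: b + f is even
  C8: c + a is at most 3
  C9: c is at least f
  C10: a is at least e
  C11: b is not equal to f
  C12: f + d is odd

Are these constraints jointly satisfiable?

Unsatisfiable

From constraints 6 and 9: c ≥ f ≥ 3. From constraints 5 and 10: a ≥ e ≥ 2. Hence c + a ≥ 5. But constraint 8 requires c + a ≤ 3, and 3 < 5. Contradiction.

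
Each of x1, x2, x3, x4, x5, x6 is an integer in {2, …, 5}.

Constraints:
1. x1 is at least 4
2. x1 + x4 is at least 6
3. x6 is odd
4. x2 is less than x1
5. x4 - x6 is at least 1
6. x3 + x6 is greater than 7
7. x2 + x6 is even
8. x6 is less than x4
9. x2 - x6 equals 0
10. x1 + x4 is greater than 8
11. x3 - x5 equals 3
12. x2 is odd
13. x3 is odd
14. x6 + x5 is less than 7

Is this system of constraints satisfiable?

Try x1 = 5, x2 = 3, x3 = 5, x4 = 4, x5 = 2, x6 = 3.
Check constraint 2: x1 + x4 = 9; constraint 5: x4 - x6 = 1. The remaining constraints are straightforward to verify.

Satisfiable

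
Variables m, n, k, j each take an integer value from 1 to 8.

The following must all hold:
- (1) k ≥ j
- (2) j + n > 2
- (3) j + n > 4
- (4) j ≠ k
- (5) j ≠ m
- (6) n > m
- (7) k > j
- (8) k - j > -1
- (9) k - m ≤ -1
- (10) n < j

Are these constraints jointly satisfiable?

Constraints 6, 7, 9, and 10 give m < n, n < j, j < k, k < m. Chaining: m < n < j < k < m, which forces m < m — impossible.

Unsatisfiable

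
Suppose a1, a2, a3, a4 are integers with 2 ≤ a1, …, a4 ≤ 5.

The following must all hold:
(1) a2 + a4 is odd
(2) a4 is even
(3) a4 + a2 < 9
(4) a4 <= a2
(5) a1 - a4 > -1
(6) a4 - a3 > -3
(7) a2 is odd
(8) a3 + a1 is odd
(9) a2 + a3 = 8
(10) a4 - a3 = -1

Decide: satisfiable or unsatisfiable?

One satisfying assignment is a1 = 4, a2 = 5, a3 = 3, a4 = 2.
For the less obvious constraints — constraint 3: a4 + a2 = 7; constraint 5: a1 - a4 = 2; constraint 6: a4 - a3 = -1 — and the others hold by inspection.

Satisfiable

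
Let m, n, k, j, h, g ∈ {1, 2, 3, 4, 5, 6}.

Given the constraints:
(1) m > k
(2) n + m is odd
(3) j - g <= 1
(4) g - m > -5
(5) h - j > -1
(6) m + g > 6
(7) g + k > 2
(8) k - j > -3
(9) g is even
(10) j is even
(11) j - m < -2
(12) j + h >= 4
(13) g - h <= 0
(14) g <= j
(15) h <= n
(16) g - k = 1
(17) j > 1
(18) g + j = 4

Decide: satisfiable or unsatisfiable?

One satisfying assignment is m = 5, n = 4, k = 1, j = 2, h = 2, g = 2.
For the less obvious constraints — constraint 3: j - g = 0; constraint 4: g - m = -3; constraint 5: h - j = 0 — and the others hold by inspection.

Satisfiable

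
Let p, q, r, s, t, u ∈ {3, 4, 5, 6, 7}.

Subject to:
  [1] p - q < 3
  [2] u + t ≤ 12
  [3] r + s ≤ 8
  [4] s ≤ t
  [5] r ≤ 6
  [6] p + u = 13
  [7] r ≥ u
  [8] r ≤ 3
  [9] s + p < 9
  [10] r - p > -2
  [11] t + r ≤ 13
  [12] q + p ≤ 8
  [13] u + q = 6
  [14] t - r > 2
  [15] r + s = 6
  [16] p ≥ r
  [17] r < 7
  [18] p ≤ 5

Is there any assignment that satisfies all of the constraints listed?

Unsatisfiable

From constraint 18: p ≤ 5. From constraints 5 and 7: u ≤ r ≤ 6. Hence p + u ≤ 11. But constraint 6 requires p + u = 13, and 13 > 11. Contradiction.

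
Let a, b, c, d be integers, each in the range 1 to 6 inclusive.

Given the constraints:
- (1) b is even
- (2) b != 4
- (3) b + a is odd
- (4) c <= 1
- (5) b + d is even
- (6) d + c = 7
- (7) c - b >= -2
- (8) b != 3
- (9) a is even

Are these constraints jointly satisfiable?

Unsatisfiable

Constraint 1 makes b even and constraint 9 makes a even, so b + a must be even. Constraint 3 says b + a is odd — contradiction.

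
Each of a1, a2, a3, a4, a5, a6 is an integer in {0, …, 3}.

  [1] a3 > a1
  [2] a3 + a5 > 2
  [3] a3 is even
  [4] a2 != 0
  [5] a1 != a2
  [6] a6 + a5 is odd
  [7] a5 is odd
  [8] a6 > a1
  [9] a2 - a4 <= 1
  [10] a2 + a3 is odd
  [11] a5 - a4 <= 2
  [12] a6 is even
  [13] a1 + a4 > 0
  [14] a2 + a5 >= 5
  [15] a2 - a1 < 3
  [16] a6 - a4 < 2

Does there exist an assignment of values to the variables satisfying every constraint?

Satisfiable

Try a1 = 1, a2 = 3, a3 = 2, a4 = 2, a5 = 3, a6 = 2.
Check constraint 2: a3 + a5 = 5; constraint 9: a2 - a4 = 1; constraint 11: a5 - a4 = 1. The remaining constraints are straightforward to verify.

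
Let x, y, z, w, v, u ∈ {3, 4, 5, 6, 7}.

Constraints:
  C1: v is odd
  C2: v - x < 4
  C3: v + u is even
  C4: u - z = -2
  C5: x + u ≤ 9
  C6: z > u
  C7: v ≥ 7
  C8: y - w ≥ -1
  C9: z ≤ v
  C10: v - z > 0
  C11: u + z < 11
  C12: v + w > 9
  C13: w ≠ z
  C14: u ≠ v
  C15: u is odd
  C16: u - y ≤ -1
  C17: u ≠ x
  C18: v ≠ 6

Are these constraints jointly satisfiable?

Satisfiable

Setting (x, y, z, w, v, u) = (6, 5, 5, 3, 7, 3) satisfies everything: constraint 2: v - x = 1; constraint 4: u - z = -2, and the others follow.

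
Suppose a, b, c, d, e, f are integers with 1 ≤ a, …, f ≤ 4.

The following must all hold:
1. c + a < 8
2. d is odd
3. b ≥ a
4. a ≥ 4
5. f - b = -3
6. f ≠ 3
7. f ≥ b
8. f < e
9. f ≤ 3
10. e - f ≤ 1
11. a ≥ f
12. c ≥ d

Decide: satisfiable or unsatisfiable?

Unsatisfiable

From constraints 3 and 4: b ≥ a and a ≥ 4, so b ≥ 4. From constraints 7 and 9: b ≤ f and f ≤ 3, so b ≤ 3. But 3 < 4, so no value of b works.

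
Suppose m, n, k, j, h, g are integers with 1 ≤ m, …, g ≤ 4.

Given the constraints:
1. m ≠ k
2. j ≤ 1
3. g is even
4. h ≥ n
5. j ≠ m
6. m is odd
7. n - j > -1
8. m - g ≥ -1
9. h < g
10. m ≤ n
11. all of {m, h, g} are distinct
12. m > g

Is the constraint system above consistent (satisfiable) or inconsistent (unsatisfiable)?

Unsatisfiable

Constraints 4, 9, 10, and 12 give h < g, g < m, m ≤ n, n ≤ h. Chaining: h < g < m ≤ n ≤ h, which forces h < h — impossible.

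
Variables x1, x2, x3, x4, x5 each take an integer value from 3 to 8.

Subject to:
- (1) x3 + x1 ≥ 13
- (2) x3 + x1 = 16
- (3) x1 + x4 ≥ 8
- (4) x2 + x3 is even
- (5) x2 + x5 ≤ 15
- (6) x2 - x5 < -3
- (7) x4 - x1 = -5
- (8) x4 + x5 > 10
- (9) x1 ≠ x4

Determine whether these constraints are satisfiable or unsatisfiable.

Satisfiable

The assignment x1 = 8, x2 = 4, x3 = 8, x4 = 3, x5 = 8 works:
  constraint 1 holds since x3 + x1 = 16.
  constraint 2 holds since x3 + x1 = 16.
The rest check out directly.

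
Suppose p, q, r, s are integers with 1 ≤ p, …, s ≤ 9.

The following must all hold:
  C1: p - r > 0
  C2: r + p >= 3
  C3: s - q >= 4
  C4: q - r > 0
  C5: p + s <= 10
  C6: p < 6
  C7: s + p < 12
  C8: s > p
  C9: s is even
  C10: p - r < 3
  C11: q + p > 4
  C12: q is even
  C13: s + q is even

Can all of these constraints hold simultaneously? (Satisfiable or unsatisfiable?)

Setting (p, q, r, s) = (3, 2, 1, 6) satisfies everything: constraint 1: p - r = 2; constraint 2: r + p = 4; constraint 3: s - q = 4, and the others follow.

Satisfiable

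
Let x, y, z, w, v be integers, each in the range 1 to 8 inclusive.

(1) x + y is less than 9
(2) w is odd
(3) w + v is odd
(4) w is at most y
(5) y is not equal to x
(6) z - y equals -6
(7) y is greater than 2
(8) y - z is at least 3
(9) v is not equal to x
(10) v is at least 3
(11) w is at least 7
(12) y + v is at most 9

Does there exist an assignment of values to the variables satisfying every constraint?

From constraints 4 and 11: y ≥ w ≥ 7. From constraint 10: v ≥ 3. Hence y + v ≥ 10. But constraint 12 requires y + v ≤ 9, and 9 < 10. Contradiction.

Unsatisfiable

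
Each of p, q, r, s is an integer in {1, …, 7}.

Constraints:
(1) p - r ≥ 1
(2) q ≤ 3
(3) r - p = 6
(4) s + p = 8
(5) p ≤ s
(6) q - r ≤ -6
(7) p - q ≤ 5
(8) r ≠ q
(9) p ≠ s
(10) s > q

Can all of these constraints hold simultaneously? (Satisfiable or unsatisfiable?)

Unsatisfiable

Constraints 1, 6, and 7 give q − p ≥ -5, p − r ≥ 1, r − q ≥ 6.
Adding all 3 inequalities: the left sides telescope to 0, and the right sides sum to (-5) + 1 + 6 = 2. So 0 ≥ 2, which is false.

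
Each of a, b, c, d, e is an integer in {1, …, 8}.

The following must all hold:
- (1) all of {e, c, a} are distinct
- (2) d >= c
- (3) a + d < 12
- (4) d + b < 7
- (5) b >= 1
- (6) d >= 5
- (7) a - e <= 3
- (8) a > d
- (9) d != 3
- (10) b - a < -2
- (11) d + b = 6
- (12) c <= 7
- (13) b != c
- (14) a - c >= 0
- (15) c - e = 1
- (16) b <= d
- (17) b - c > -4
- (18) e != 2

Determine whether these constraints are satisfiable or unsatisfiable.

Satisfiable

One satisfying assignment is a = 6, b = 1, c = 4, d = 5, e = 3.
For the less obvious constraints — constraint 3: a + d = 11; constraint 4: d + b = 6; constraint 7: a - e = 3 — and the others hold by inspection.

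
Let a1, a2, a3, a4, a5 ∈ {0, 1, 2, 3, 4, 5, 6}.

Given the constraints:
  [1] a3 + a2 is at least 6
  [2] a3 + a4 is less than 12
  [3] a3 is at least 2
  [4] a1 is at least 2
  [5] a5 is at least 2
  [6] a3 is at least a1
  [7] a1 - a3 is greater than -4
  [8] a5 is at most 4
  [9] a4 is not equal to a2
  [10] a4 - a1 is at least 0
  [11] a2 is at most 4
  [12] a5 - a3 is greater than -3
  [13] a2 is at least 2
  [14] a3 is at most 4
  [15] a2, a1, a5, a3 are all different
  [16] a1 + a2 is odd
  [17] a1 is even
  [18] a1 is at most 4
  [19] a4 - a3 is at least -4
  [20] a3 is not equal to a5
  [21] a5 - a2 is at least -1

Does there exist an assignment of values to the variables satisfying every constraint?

Unsatisfiable

Constraints 3, 4, 5, 8, 11, 13, 14, and 18 confine each of a2, a1, a5, a3 to the 3 values {2, …, 4}.
Constraint 15 requires all 4 of them to be distinct, but only 3 values are available — impossible by the pigeonhole principle.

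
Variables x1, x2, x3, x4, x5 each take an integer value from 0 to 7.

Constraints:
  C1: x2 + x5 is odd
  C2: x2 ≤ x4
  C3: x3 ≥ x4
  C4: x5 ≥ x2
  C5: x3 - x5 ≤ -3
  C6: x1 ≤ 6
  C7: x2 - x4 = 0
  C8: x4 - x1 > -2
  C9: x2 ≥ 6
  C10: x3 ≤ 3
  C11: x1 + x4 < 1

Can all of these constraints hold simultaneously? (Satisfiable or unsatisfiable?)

Unsatisfiable

From constraints 2 and 9: x4 ≥ x2 and x2 ≥ 6, so x4 ≥ 6. From constraints 3 and 10: x4 ≤ x3 and x3 ≤ 3, so x4 ≤ 3. But 3 < 6, so no value of x4 works.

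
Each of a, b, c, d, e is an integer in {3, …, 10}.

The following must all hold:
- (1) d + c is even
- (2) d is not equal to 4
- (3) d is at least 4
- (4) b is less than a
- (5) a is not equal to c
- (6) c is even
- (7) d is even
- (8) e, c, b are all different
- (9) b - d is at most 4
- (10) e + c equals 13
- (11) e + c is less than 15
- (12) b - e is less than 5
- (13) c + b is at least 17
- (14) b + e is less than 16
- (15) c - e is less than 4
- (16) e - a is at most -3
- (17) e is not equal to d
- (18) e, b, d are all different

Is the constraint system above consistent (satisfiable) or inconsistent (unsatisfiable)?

Setting (a, b, c, d, e) = (10, 9, 8, 8, 5) satisfies everything: constraint 9: b - d = 1; constraint 10: e + c = 13; constraint 11: e + c = 13, and the others follow.

Satisfiable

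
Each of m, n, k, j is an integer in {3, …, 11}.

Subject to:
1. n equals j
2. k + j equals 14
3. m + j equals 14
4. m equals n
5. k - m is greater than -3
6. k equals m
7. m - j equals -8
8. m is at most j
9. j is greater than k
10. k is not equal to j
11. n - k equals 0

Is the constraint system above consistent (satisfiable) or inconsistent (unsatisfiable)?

Unsatisfiable

From constraints 1, 4, and 6, k = m = n = j, so k = j. But constraint 10 says k ≠ j. Contradiction.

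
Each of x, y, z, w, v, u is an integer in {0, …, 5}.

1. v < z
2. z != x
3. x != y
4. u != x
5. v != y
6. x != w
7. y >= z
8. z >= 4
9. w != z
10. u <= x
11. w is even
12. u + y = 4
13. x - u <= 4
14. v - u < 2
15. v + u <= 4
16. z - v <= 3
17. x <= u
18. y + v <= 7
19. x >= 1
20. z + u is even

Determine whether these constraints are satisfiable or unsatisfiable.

Unsatisfiable

From constraints 17 and 19: u ≥ x ≥ 1. From constraints 7 and 8: y ≥ z ≥ 4. Hence u + y ≥ 5. But constraint 12 requires u + y = 4, and 4 < 5. Contradiction.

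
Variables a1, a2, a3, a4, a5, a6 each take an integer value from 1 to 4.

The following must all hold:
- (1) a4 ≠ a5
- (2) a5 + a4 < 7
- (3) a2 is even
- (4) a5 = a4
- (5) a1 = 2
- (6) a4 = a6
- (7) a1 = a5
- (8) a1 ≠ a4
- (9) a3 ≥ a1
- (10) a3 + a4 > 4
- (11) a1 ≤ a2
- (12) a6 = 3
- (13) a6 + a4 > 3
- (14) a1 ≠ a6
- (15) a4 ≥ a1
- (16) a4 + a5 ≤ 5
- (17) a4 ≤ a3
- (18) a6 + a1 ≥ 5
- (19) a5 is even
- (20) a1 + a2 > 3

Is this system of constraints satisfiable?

Unsatisfiable

Constraint 5 fixes a1 = 2 and constraint 12 fixes a6 = 3. Constraints 4, 6, and 7 give a1 = a5 = a4 = a6, so a1 = a6. But 2 ≠ 3 — contradiction.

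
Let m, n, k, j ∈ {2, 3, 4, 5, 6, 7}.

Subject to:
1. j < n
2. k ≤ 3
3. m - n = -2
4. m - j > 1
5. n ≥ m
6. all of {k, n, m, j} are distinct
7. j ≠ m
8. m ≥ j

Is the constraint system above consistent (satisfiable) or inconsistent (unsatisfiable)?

Satisfiable

Setting (m, n, k, j) = (5, 7, 2, 3) satisfies everything: constraint 3: m - n = -2; constraint 4: m - j = 2, and the others follow.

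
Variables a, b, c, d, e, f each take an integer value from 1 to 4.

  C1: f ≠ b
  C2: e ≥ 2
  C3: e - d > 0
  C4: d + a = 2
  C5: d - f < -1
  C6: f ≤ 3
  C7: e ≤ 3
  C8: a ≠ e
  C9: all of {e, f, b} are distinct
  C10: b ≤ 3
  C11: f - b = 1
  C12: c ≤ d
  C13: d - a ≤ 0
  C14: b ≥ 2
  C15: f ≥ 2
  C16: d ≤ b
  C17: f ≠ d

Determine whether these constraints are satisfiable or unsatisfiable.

Unsatisfiable

Constraints 2, 6, 7, 10, 14, and 15 confine each of e, f, b to the 2 values {2, 3}.
Constraint 9 requires all 3 of them to be distinct, but only 2 values are available — impossible by the pigeonhole principle.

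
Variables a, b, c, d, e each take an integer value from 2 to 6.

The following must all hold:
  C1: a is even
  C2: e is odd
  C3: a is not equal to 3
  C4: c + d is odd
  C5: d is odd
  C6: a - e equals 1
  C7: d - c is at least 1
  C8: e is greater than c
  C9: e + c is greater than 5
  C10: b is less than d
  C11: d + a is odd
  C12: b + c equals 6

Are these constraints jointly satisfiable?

Satisfiable

Setting (a, b, c, d, e) = (6, 4, 2, 5, 5) satisfies everything: constraint 6: a - e = 1; constraint 7: d - c = 3; constraint 9: e + c = 7, and the others follow.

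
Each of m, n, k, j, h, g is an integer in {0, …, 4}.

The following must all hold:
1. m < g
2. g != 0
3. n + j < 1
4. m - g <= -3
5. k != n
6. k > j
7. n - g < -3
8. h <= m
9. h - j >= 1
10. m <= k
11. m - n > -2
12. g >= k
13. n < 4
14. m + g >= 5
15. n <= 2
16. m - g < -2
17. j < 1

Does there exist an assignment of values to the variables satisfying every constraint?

Take m = 1, n = 0, k = 2, j = 0, h = 1, g = 4. Then constraint 3: n + j = 0; constraint 4: m - g = -3; constraint 7: n - g = -4, and every other listed constraint is also met.

Satisfiable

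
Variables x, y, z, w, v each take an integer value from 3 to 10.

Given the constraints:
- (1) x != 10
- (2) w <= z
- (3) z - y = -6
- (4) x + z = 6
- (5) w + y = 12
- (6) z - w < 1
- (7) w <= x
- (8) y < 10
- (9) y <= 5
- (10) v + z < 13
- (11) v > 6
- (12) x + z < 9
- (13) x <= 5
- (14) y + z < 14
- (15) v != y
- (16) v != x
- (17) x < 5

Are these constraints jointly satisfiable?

From constraints 7 and 13: w ≤ x ≤ 5. From constraint 9: y ≤ 5. Hence w + y ≤ 10. But constraint 5 requires w + y = 12, and 12 > 10. Contradiction.

Unsatisfiable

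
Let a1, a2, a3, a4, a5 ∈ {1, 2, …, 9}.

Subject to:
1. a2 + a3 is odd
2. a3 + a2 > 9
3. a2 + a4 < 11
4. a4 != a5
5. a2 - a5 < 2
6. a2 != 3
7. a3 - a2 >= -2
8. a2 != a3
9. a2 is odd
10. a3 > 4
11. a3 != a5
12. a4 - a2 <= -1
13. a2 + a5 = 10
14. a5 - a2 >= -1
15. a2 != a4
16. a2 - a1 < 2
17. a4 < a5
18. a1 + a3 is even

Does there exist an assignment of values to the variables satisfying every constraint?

Satisfiable

Take a1 = 4, a2 = 5, a3 = 6, a4 = 4, a5 = 5. Then constraint 2: a3 + a2 = 11; constraint 3: a2 + a4 = 9, and every other listed constraint is also met.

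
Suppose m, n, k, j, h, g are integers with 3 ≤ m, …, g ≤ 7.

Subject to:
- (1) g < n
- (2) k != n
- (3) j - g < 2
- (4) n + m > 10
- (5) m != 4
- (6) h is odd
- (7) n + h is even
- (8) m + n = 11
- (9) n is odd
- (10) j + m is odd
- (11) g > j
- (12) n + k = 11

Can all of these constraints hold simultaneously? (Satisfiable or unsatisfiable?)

Satisfiable

Setting (m, n, k, j, h, g) = (6, 5, 6, 3, 5, 4) satisfies everything: constraint 3: j - g = -1; constraint 4: n + m = 11; constraint 8: m + n = 11, and the others follow.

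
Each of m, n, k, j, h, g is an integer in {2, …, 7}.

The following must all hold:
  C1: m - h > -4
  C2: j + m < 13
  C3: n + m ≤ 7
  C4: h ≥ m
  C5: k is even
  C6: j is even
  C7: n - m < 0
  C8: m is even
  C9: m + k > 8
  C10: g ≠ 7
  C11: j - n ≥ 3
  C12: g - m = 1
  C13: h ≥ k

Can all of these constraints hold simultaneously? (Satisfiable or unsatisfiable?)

Setting (m, n, k, j, h, g) = (4, 3, 6, 6, 6, 5) satisfies everything: constraint 1: m - h = -2; constraint 2: j + m = 10; constraint 3: n + m = 7, and the others follow.

Satisfiable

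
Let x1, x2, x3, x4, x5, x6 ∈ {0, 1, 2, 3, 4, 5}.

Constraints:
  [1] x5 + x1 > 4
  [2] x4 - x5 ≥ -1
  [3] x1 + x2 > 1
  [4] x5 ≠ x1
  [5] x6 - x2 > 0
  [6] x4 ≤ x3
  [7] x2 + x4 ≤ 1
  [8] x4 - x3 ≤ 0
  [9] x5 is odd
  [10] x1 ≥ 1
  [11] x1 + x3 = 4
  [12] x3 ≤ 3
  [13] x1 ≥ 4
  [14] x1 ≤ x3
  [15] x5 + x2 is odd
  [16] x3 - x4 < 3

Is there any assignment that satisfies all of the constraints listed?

From constraint 13: x1 ≥ 4. From constraints 12 and 14: x1 ≤ x3 and x3 ≤ 3, so x1 ≤ 3. But 3 < 4, so no value of x1 works.

Unsatisfiable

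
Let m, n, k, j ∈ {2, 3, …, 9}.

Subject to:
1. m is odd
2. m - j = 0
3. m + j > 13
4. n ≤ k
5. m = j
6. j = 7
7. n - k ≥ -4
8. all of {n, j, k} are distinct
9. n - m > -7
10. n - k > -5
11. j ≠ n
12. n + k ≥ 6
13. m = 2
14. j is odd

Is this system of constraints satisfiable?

Unsatisfiable

Constraint 13 fixes m = 2 and constraint 6 fixes j = 7, but constraint 5 requires m = j. Since 2 ≠ 7, contradiction.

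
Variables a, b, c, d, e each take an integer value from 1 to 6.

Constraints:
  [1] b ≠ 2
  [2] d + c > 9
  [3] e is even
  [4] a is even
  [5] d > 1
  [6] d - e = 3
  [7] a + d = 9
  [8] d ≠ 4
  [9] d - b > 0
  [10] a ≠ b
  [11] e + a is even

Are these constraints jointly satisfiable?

Satisfiable

Setting (a, b, c, d, e) = (4, 3, 5, 5, 2) satisfies everything: constraint 2: d + c = 10; constraint 6: d - e = 3; constraint 7: a + d = 9, and the others follow.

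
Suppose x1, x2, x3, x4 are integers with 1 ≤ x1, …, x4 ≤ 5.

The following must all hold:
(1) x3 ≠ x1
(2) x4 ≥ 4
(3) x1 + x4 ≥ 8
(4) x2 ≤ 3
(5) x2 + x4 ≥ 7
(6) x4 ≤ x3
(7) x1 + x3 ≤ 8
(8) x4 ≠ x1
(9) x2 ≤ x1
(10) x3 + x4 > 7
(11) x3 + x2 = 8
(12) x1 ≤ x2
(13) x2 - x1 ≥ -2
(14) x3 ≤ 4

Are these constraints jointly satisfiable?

From constraints 4 and 12: x1 ≤ x2 ≤ 3. From constraints 6 and 14: x4 ≤ x3 ≤ 4. Hence x1 + x4 ≤ 7. But constraint 3 requires x1 + x4 ≥ 8, and 8 > 7. Contradiction.

Unsatisfiable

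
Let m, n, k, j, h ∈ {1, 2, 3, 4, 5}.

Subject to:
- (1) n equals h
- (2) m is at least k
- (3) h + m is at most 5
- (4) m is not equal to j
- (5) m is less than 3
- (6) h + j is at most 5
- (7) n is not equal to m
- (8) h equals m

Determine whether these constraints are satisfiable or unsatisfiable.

From constraints 1 and 8, n = h = m, so n = m. But constraint 7 says n ≠ m. Contradiction.

Unsatisfiable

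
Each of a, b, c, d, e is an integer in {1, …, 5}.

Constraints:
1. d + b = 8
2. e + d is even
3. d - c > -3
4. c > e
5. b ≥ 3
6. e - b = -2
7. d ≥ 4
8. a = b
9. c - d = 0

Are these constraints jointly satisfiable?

Satisfiable

Take a = 4, b = 4, c = 4, d = 4, e = 2. Then constraint 1: d + b = 8; constraint 3: d - c = 0, and every other listed constraint is also met.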